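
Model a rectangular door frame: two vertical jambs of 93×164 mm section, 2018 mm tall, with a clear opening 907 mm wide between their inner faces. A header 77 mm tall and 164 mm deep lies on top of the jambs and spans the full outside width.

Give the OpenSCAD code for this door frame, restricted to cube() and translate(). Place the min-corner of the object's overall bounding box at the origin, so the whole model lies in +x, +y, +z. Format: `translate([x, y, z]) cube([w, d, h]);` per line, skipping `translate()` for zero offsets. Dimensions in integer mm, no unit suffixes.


cube([93, 164, 2018]);
translate([1000, 0, 0]) cube([93, 164, 2018]);
translate([0, 0, 2018]) cube([1093, 164, 77]);


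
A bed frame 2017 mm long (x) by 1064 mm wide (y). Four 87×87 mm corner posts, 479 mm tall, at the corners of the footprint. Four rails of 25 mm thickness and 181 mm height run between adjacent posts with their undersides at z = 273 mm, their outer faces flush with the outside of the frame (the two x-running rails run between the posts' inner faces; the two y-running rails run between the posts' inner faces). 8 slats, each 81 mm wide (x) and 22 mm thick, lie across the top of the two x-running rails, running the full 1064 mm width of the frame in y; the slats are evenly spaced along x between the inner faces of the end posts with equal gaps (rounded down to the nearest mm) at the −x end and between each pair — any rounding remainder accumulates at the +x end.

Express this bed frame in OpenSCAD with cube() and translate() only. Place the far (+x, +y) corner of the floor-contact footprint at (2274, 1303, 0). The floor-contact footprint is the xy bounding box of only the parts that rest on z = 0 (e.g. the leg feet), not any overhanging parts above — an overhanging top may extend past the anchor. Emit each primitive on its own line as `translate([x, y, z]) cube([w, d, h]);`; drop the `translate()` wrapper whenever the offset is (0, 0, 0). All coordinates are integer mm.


translate([257, 239, 0]) cube([87, 87, 479]);
translate([257, 1216, 0]) cube([87, 87, 479]);
translate([2187, 239, 0]) cube([87, 87, 479]);
translate([2187, 1216, 0]) cube([87, 87, 479]);
translate([344, 239, 273]) cube([1843, 25, 181]);
translate([344, 1278, 273]) cube([1843, 25, 181]);
translate([257, 326, 273]) cube([25, 890, 181]);
translate([2249, 326, 273]) cube([25, 890, 181]);
translate([476, 239, 454]) cube([81, 1064, 22]);
translate([689, 239, 454]) cube([81, 1064, 22]);
translate([902, 239, 454]) cube([81, 1064, 22]);
translate([1115, 239, 454]) cube([81, 1064, 22]);
translate([1328, 239, 454]) cube([81, 1064, 22]);
translate([1541, 239, 454]) cube([81, 1064, 22]);
translate([1754, 239, 454]) cube([81, 1064, 22]);
translate([1967, 239, 454]) cube([81, 1064, 22]);


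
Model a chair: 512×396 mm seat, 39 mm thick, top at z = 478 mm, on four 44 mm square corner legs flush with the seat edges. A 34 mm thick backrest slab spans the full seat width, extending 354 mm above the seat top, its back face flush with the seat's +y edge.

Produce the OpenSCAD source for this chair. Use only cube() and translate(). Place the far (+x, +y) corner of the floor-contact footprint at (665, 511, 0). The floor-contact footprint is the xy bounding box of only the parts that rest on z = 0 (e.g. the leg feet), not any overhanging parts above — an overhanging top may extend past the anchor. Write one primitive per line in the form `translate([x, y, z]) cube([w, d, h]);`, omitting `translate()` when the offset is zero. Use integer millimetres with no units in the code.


translate([153, 115, 439]) cube([512, 396, 39]);
translate([153, 115, 0]) cube([44, 44, 439]);
translate([621, 115, 0]) cube([44, 44, 439]);
translate([153, 467, 0]) cube([44, 44, 439]);
translate([621, 467, 0]) cube([44, 44, 439]);
translate([153, 477, 478]) cube([512, 34, 354]);


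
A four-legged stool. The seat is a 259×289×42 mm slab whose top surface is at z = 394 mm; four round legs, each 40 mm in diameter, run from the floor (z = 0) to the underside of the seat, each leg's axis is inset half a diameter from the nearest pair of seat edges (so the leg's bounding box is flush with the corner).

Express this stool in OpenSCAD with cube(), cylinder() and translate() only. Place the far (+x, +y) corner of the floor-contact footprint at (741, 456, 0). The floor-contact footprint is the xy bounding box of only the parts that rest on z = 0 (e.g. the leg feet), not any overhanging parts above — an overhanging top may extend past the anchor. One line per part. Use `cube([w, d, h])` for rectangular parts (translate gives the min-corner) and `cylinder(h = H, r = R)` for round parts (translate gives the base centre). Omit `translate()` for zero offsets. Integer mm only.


translate([482, 167, 352]) cube([259, 289, 42]);
translate([502, 187, 0]) cylinder(h = 352, r = 20);
translate([721, 187, 0]) cylinder(h = 352, r = 20);
translate([502, 436, 0]) cylinder(h = 352, r = 20);
translate([721, 436, 0]) cylinder(h = 352, r = 20);


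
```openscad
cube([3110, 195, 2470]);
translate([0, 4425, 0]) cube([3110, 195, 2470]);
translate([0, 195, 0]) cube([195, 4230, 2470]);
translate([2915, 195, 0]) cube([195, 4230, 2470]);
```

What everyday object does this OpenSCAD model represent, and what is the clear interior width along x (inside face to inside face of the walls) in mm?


A house (or room) frame. The interior width is 2720 mm.

Four 2470 mm walls enclosing a rectangle with no floor or roof — a room or house frame. Outside width is 3110 mm and wall thickness is 195 mm, so the interior width is 3110 − 2 × 195 = 2720 mm.


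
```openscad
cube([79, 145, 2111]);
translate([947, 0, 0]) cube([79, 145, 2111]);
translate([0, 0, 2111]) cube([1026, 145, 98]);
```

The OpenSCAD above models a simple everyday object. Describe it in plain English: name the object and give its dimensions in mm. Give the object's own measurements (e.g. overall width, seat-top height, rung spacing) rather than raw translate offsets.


A door frame. The clear opening is 868 mm wide and 2111 mm high. Two 79 mm wide jambs, 145 mm deep, stand either side of the opening from the floor to the top of the opening. A 98 mm thick head sits across the top of both jambs, spanning the full outside width of the frame.


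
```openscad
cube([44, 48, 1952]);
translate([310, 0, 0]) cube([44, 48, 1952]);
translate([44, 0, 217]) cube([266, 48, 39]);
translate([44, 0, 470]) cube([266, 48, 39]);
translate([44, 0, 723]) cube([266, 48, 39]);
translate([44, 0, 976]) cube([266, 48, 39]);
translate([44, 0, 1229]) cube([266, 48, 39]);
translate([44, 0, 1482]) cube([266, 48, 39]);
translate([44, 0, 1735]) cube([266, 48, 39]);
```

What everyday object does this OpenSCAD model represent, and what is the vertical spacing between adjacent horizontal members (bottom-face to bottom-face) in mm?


A ladder. The rung spacing is 253 mm.

Two tall 44×48 posts with 7 short bars between them — a ladder. Adjacent rungs sit at z = 217 and z = 470, so the spacing is 470 − 217 = 253 mm.


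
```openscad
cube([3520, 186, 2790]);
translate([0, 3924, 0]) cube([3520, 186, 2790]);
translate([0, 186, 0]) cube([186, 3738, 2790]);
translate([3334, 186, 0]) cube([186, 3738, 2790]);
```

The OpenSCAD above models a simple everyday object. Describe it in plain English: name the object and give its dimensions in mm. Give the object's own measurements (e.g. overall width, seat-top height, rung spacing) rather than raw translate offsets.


The wall frame of a small rectangular building: four walls, each 2790 mm tall and 186 mm thick, enclosing a footprint 3520 mm (x) by 4110 mm (y) outside-to-outside, with no floor or roof. The front and back walls (the −y and +y sides) span the full width; the two side walls fit between them.


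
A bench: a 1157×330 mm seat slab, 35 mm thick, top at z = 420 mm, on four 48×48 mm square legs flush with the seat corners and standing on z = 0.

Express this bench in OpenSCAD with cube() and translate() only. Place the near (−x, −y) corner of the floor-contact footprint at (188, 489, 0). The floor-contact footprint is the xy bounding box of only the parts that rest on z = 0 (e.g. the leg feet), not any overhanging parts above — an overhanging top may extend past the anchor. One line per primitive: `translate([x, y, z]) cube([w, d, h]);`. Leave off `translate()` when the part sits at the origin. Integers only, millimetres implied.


translate([188, 489, 385]) cube([1157, 330, 35]);
translate([188, 489, 0]) cube([48, 48, 385]);
translate([188, 771, 0]) cube([48, 48, 385]);
translate([1297, 489, 0]) cube([48, 48, 385]);
translate([1297, 771, 0]) cube([48, 48, 385]);


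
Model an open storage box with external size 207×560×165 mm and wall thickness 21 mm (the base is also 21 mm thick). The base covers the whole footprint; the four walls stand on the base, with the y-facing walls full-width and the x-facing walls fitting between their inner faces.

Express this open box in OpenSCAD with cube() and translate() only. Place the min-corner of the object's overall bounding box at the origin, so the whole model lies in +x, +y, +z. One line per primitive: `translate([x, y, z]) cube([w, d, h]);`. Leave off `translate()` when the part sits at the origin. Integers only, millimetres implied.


cube([207, 560, 21]);
translate([0, 0, 21]) cube([207, 21, 144]);
translate([0, 539, 21]) cube([207, 21, 144]);
translate([0, 21, 21]) cube([21, 518, 144]);
translate([186, 21, 21]) cube([21, 518, 144]);


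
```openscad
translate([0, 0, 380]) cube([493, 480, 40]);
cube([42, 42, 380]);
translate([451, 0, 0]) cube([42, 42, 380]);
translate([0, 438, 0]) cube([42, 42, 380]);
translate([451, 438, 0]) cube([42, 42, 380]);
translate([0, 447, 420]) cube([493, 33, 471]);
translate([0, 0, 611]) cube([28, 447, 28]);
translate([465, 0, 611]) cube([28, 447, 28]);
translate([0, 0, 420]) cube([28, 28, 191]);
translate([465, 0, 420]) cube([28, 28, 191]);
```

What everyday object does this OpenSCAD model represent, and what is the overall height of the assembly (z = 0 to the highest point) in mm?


A chair. The overall height is 891 mm.

A slab on four corner posts with a tall panel at the back — a chair. The seat slab sits at z = 380 with thickness 40, and the 471 mm backrest starts at the seat top, so the overall height is 380 + 40 + 471 = 891 mm.


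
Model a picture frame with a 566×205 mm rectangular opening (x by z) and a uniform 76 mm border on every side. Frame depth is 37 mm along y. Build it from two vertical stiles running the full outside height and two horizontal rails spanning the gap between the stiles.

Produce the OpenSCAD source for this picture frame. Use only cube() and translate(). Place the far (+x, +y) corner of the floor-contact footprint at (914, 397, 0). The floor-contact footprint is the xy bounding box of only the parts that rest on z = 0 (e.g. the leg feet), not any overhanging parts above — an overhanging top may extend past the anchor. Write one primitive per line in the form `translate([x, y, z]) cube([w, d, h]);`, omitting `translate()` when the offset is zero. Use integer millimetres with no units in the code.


translate([196, 360, 0]) cube([76, 37, 357]);
translate([838, 360, 0]) cube([76, 37, 357]);
translate([272, 360, 0]) cube([566, 37, 76]);
translate([272, 360, 281]) cube([566, 37, 76]);


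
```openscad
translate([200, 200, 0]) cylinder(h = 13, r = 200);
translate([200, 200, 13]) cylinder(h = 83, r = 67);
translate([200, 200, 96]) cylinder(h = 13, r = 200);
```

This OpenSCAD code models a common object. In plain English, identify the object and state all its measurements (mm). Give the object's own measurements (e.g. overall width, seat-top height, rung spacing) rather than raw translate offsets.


A spool: two coaxial disc flanges of radius 200 mm and thickness 13 mm, joined by a core cylinder of radius 67 mm and height 83 mm. The lower flange rests on z = 0 and the three cylinders share a vertical axis.


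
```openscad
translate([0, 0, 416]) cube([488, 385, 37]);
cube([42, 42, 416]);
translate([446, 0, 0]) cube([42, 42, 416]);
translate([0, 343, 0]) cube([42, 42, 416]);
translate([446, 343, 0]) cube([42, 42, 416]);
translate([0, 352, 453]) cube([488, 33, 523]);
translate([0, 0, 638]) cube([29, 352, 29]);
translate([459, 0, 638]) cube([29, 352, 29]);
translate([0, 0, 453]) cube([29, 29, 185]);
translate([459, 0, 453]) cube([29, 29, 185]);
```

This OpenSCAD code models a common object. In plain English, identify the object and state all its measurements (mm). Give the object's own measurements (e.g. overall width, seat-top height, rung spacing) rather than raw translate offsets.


A chair. The seat is a 488×385×37 mm slab with its top at z = 453 mm, on four 42×42 mm corner legs (flush with the seat edges, standing on z = 0). A flat backrest 33 mm thick, 523 mm tall, spans the full seat width and rises from the seat top along its +y edge, rear face flush with the rear of the seat. Two armrests of 29×29 mm section run along each side from the seat's front edge to the front of the backrest, top faces 214 mm above the seat top and outer faces flush with the seat's x-edges; a 29×29 mm post under the front of each armrest stands on the seat at the front corner.


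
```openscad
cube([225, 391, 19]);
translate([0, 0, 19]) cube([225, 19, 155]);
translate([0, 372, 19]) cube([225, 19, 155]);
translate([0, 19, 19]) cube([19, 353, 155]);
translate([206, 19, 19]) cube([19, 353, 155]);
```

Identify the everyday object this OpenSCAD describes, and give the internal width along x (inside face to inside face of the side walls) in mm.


An open box. The internal width is 187 mm.

A 225×391 base slab with four walls standing on it — an open box. The base is 225 mm wide and the walls are 19 mm thick, so the internal width is 225 − 2 × 19 = 187 mm.


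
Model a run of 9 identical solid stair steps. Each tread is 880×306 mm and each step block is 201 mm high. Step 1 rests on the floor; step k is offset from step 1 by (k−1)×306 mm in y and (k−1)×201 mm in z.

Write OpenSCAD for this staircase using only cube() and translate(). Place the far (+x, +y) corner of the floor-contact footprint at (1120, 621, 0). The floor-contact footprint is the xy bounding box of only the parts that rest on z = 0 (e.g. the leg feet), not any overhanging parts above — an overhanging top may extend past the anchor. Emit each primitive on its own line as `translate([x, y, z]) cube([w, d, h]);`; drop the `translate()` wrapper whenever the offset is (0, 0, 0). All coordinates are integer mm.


translate([240, 315, 0]) cube([880, 306, 201]);
translate([240, 621, 201]) cube([880, 306, 201]);
translate([240, 927, 402]) cube([880, 306, 201]);
translate([240, 1233, 603]) cube([880, 306, 201]);
translate([240, 1539, 804]) cube([880, 306, 201]);
translate([240, 1845, 1005]) cube([880, 306, 201]);
translate([240, 2151, 1206]) cube([880, 306, 201]);
translate([240, 2457, 1407]) cube([880, 306, 201]);
translate([240, 2763, 1608]) cube([880, 306, 201]);


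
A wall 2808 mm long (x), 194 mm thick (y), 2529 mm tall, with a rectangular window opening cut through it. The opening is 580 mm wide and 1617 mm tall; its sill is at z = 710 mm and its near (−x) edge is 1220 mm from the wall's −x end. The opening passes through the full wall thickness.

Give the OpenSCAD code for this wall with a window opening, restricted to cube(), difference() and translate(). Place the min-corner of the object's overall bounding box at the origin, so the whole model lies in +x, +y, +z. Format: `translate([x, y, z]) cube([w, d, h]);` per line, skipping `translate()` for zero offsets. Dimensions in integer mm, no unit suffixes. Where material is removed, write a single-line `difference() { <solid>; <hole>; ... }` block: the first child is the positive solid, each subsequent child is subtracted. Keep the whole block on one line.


difference() { cube([2808, 194, 2529]); translate([1220, 0, 710]) cube([580, 194, 1617]); }


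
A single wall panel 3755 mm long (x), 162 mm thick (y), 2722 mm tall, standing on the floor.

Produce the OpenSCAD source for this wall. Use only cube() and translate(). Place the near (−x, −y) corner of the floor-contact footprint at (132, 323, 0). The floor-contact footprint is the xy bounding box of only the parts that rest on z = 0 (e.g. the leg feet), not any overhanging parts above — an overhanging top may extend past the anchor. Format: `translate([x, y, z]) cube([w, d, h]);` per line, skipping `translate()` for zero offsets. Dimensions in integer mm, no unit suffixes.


translate([132, 323, 0]) cube([3755, 162, 2722]);


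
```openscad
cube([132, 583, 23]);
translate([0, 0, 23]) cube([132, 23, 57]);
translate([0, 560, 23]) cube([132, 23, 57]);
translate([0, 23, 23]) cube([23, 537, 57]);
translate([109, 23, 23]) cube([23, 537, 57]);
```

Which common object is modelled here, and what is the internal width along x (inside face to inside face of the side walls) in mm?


An open box. The internal width is 86 mm.

A 132×583 base slab with four walls standing on it — an open box. The base is 132 mm wide and the walls are 23 mm thick, so the internal width is 132 − 2 × 23 = 86 mm.


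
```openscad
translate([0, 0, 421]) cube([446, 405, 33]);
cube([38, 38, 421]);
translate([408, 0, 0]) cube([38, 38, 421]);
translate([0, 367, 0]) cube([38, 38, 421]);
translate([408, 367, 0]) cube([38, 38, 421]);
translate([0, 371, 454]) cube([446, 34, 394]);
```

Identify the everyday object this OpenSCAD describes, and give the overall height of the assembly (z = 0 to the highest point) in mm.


A chair. The overall height is 848 mm.

A slab on four corner posts with a tall panel at the back — a chair. The seat slab sits at z = 421 with thickness 33, and the 394 mm backrest starts at the seat top, so the overall height is 421 + 33 + 394 = 848 mm.


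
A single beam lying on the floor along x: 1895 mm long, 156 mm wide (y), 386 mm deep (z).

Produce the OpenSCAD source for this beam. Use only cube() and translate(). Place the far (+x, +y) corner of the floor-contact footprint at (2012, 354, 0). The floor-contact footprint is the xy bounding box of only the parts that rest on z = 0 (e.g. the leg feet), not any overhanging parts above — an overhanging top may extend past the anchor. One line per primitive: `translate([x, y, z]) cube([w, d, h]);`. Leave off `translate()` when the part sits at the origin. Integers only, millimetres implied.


translate([117, 198, 0]) cube([1895, 156, 386]);


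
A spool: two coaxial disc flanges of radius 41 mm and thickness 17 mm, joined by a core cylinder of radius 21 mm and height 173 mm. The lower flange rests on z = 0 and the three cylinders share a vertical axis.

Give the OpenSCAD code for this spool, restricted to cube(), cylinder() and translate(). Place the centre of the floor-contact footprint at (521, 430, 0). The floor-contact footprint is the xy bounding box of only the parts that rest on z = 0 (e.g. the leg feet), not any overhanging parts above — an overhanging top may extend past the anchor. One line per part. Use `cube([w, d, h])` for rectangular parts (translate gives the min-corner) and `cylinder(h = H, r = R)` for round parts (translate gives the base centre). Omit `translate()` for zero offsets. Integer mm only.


translate([521, 430, 0]) cylinder(h = 17, r = 41);
translate([521, 430, 17]) cylinder(h = 173, r = 21);
translate([521, 430, 190]) cylinder(h = 17, r = 41);


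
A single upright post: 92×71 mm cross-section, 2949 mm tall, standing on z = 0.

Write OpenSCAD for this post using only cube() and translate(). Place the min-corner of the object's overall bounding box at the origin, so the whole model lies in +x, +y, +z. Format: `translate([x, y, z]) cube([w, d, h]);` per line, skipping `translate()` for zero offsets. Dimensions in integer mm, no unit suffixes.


cube([92, 71, 2949]);


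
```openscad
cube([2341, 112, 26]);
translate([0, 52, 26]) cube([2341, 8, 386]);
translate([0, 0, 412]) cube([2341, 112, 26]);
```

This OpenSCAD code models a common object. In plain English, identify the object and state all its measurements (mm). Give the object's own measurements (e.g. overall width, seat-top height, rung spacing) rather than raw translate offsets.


An I-beam lying along x, 2341 mm long. Overall section height 438 mm. Two flanges 112 mm wide (y) and 26 mm thick, one on the floor and one at the top; a web 8 mm thick runs between them, centred on the flange width.


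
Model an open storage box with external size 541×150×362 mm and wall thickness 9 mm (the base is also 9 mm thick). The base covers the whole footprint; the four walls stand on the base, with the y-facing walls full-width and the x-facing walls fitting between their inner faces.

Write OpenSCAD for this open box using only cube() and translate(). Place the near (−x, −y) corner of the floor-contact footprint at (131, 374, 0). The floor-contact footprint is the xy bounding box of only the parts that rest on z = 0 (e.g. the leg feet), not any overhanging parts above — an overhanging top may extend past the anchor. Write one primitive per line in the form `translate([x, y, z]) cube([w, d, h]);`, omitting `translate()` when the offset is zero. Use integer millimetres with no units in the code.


translate([131, 374, 0]) cube([541, 150, 9]);
translate([131, 374, 9]) cube([541, 9, 353]);
translate([131, 515, 9]) cube([541, 9, 353]);
translate([131, 383, 9]) cube([9, 132, 353]);
translate([663, 383, 9]) cube([9, 132, 353]);


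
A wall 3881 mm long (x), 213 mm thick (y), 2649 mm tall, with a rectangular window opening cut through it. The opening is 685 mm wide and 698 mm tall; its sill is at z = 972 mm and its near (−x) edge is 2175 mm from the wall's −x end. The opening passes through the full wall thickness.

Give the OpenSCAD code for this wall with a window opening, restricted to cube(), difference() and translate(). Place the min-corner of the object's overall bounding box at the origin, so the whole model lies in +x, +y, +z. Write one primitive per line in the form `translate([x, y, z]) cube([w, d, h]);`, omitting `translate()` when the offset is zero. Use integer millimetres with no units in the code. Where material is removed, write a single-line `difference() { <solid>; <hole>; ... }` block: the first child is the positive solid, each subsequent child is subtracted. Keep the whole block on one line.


difference() { cube([3881, 213, 2649]); translate([2175, 0, 972]) cube([685, 213, 698]); }


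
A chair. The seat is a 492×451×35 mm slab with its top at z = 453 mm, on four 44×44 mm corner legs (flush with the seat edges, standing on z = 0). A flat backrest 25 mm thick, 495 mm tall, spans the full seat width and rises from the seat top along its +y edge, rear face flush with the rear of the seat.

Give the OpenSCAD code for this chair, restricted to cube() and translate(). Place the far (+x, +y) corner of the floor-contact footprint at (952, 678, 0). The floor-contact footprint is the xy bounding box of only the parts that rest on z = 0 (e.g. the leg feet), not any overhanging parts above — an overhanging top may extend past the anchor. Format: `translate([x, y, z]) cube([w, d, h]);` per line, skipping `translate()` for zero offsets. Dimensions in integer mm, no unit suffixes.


// leg_h = 453 - 35 = 418
translate([460, 227, 418]) cube([492, 451, 35]);
translate([460, 227, 0]) cube([44, 44, 418]);
translate([908, 227, 0]) cube([44, 44, 418]);
translate([460, 634, 0]) cube([44, 44, 418]);
translate([908, 634, 0]) cube([44, 44, 418]);
translate([460, 653, 453]) cube([492, 25, 495]);


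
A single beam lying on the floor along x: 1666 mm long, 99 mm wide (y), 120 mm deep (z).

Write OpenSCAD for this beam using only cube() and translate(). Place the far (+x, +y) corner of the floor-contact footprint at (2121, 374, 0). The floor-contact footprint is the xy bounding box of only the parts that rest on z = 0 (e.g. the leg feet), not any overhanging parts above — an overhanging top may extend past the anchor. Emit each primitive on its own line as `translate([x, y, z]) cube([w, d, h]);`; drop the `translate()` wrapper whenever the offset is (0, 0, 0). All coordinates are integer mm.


translate([455, 275, 0]) cube([1666, 99, 120]);


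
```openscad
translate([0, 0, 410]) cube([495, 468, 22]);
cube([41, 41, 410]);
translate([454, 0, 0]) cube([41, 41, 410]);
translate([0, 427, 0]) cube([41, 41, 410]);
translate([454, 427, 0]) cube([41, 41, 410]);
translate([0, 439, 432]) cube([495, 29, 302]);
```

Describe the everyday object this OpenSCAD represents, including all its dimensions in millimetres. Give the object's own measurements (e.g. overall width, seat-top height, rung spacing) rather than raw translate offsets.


A chair. The seat is a 495×468×22 mm slab with its top at z = 432 mm, on four 41×41 mm corner legs (flush with the seat edges, standing on z = 0). A flat backrest 29 mm thick, 302 mm tall, spans the full seat width and rises from the seat top along its +y edge, rear face flush with the rear of the seat.


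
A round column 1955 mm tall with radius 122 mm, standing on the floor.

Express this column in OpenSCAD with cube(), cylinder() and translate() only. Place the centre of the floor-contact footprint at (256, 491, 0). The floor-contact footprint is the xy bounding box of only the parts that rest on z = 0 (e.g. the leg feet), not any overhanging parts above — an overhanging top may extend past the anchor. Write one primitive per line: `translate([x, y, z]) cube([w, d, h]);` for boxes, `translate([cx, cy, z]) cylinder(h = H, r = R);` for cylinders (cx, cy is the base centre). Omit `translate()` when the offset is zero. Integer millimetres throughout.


translate([256, 491, 0]) cylinder(h = 1955, r = 122);


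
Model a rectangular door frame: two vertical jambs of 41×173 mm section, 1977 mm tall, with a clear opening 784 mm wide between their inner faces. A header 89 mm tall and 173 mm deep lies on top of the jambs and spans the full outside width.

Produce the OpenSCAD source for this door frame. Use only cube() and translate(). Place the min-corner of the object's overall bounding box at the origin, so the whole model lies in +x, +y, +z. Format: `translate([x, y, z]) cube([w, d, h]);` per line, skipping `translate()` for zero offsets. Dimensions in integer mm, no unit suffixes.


cube([41, 173, 1977]);
translate([825, 0, 0]) cube([41, 173, 1977]);
translate([0, 0, 1977]) cube([866, 173, 89]);


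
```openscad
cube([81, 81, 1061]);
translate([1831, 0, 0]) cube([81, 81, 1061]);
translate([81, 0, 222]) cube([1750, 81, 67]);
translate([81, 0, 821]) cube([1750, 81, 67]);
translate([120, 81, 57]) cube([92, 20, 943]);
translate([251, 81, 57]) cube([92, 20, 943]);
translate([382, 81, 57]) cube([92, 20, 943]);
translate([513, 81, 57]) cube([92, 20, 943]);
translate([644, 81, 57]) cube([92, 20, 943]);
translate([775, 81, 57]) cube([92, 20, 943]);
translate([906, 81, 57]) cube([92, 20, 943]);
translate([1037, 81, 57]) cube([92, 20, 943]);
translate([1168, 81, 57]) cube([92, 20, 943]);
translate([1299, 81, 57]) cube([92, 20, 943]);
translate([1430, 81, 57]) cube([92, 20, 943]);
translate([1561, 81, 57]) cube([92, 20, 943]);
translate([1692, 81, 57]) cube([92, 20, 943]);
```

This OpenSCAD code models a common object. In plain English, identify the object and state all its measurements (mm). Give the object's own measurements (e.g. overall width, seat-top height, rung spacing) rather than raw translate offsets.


A fence section. Two 81×81 mm posts, 1061 mm tall, stand on the floor with a clear span of 1750 mm between their inner faces. Two horizontal rails of 81×67 mm section span the gap between the posts with their undersides at z = 222 mm and z = 821 mm, flush with the posts' −y face. 13 pickets, each 92 mm wide, 20 mm thick and 943 mm tall, are fixed to the +y face of the rails with their bottoms at z = 57 mm, spaced across the span with a 39 mm gap after the −x post and between neighbouring pickets, with 47 mm left before the +x post.


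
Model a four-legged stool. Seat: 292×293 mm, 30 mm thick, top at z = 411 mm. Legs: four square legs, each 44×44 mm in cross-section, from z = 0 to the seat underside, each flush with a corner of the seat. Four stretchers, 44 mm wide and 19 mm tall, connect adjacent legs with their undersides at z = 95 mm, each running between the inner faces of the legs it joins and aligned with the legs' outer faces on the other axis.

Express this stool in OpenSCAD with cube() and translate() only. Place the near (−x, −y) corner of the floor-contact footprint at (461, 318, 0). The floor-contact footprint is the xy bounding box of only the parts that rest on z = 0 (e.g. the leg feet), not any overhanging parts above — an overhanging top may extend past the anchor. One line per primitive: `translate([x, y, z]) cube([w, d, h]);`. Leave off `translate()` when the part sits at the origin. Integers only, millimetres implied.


translate([461, 318, 381]) cube([292, 293, 30]);
translate([461, 318, 0]) cube([44, 44, 381]);
translate([709, 318, 0]) cube([44, 44, 381]);
translate([461, 567, 0]) cube([44, 44, 381]);
translate([709, 567, 0]) cube([44, 44, 381]);
translate([505, 318, 95]) cube([204, 44, 19]);
translate([505, 567, 95]) cube([204, 44, 19]);
translate([461, 362, 95]) cube([44, 205, 19]);
translate([709, 362, 95]) cube([44, 205, 19]);


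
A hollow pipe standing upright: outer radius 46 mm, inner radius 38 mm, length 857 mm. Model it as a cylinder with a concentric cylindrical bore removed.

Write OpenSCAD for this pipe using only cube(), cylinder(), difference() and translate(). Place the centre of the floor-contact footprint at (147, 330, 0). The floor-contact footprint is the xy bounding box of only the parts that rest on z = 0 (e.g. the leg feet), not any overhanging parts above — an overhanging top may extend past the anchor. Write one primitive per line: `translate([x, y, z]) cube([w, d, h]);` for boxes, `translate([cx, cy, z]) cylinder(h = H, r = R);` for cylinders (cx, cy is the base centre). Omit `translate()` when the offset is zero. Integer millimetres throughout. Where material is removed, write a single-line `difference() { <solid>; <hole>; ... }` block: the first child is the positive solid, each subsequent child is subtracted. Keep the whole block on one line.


difference() { translate([147, 330, 0]) cylinder(h = 857, r = 46); translate([147, 330, 0]) cylinder(h = 857, r = 38); }


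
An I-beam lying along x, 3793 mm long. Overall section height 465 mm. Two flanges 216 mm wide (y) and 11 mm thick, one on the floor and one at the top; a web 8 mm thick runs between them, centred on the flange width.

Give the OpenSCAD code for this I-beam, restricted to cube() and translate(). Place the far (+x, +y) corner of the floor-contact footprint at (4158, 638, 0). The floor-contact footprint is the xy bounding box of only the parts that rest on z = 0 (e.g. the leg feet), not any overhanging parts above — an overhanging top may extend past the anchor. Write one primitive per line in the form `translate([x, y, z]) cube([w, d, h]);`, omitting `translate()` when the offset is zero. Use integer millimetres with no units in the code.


translate([365, 422, 0]) cube([3793, 216, 11]);
translate([365, 526, 11]) cube([3793, 8, 443]);
translate([365, 422, 454]) cube([3793, 216, 11]);


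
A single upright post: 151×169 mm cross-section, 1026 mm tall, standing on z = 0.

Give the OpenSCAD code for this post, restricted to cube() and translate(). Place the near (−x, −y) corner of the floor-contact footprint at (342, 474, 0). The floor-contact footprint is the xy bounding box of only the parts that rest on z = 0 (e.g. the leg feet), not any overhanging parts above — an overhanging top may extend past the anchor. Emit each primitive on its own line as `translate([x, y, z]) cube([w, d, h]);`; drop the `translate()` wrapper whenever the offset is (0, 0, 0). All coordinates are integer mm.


translate([342, 474, 0]) cube([151, 169, 1026]);


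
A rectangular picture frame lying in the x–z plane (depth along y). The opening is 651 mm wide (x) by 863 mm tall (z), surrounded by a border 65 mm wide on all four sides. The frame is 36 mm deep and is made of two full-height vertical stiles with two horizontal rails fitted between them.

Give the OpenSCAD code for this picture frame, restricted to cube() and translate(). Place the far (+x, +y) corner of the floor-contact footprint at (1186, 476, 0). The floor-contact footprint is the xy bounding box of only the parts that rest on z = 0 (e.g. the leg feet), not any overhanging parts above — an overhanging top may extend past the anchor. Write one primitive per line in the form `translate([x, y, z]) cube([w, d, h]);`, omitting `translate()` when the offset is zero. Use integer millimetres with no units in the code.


translate([405, 440, 0]) cube([65, 36, 993]);
translate([1121, 440, 0]) cube([65, 36, 993]);
translate([470, 440, 0]) cube([651, 36, 65]);
translate([470, 440, 928]) cube([651, 36, 65]);


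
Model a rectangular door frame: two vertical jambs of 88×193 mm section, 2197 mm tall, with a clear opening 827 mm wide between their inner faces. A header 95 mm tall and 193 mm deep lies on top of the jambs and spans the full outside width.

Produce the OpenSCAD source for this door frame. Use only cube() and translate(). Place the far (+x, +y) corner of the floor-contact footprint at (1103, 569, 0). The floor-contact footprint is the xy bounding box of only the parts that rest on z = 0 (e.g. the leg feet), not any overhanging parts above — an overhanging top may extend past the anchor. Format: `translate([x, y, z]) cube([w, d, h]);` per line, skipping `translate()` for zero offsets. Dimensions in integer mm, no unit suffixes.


translate([100, 376, 0]) cube([88, 193, 2197]);
translate([1015, 376, 0]) cube([88, 193, 2197]);
translate([100, 376, 2197]) cube([1003, 193, 95]);


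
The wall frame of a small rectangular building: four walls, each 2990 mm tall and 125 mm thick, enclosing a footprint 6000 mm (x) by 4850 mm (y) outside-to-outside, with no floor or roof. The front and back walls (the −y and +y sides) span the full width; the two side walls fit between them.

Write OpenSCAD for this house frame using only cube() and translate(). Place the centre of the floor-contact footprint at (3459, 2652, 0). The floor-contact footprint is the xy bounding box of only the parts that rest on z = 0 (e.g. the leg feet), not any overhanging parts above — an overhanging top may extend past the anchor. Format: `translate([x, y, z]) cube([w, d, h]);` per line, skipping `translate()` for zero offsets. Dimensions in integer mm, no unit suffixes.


translate([459, 227, 0]) cube([6000, 125, 2990]);
translate([459, 4952, 0]) cube([6000, 125, 2990]);
translate([459, 352, 0]) cube([125, 4600, 2990]);
translate([6334, 352, 0]) cube([125, 4600, 2990]);


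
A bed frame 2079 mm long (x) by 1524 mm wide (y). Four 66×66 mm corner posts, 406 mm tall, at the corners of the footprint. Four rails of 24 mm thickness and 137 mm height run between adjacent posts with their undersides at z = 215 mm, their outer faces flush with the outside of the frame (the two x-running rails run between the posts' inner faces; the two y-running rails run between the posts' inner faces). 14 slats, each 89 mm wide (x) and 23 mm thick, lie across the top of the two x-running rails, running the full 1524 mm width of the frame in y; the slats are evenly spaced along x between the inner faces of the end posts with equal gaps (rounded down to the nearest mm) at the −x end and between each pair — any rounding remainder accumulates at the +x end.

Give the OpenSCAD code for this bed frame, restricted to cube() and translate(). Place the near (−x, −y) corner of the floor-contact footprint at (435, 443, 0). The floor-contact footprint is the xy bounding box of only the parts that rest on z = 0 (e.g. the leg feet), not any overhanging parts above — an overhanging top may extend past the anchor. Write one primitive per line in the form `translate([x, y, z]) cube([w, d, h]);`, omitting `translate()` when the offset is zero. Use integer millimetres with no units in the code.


translate([435, 443, 0]) cube([66, 66, 406]);
translate([435, 1901, 0]) cube([66, 66, 406]);
translate([2448, 443, 0]) cube([66, 66, 406]);
translate([2448, 1901, 0]) cube([66, 66, 406]);
translate([501, 443, 215]) cube([1947, 24, 137]);
translate([501, 1943, 215]) cube([1947, 24, 137]);
translate([435, 509, 215]) cube([24, 1392, 137]);
translate([2490, 509, 215]) cube([24, 1392, 137]);
translate([547, 443, 352]) cube([89, 1524, 23]);
translate([682, 443, 352]) cube([89, 1524, 23]);
translate([817, 443, 352]) cube([89, 1524, 23]);
translate([952, 443, 352]) cube([89, 1524, 23]);
translate([1087, 443, 352]) cube([89, 1524, 23]);
translate([1222, 443, 352]) cube([89, 1524, 23]);
translate([1357, 443, 352]) cube([89, 1524, 23]);
translate([1492, 443, 352]) cube([89, 1524, 23]);
translate([1627, 443, 352]) cube([89, 1524, 23]);
translate([1762, 443, 352]) cube([89, 1524, 23]);
translate([1897, 443, 352]) cube([89, 1524, 23]);
translate([2032, 443, 352]) cube([89, 1524, 23]);
translate([2167, 443, 352]) cube([89, 1524, 23]);
translate([2302, 443, 352]) cube([89, 1524, 23]);


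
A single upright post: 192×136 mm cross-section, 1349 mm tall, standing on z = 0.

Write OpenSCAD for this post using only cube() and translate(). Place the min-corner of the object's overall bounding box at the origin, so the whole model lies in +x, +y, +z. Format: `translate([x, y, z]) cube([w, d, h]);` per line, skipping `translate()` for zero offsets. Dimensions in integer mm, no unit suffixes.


cube([192, 136, 1349]);


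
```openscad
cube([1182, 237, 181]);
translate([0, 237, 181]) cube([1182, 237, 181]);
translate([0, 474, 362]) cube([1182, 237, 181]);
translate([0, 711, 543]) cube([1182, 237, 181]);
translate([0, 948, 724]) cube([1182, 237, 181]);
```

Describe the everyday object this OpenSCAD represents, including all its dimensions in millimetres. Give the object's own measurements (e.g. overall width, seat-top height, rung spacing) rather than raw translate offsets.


A straight staircase of 5 solid steps. Each step is 1182 mm wide (x), 237 mm deep (y, the going) and 181 mm tall (the rise). The first step rests on the floor; each subsequent step sits one going further in +y and one rise higher in +z, directly behind and above the previous step with no overlap.


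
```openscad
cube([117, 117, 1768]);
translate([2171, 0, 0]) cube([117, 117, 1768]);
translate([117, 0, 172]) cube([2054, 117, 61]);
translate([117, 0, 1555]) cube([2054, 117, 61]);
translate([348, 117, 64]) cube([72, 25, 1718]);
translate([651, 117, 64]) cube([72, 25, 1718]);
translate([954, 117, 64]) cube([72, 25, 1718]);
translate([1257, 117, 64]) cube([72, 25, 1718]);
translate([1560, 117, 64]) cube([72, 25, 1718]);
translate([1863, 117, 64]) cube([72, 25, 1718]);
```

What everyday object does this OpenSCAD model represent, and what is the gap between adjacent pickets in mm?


A fence section. The picket gap is 231 mm.

Two posts, two rails, 6 pickets — a fence section. Span 2054 mm holds 6 pickets of 72 mm with 7 equal gaps: ⌊(2054 − 6·72) / 7⌋ = 231 mm.


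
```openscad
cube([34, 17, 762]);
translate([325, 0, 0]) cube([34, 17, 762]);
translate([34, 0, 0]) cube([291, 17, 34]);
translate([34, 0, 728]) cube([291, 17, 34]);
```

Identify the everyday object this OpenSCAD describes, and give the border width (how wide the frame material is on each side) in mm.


A picture frame. The border width is 34 mm.

Four thin pieces enclosing a rectangular opening — a picture frame. The two full-height stiles are 762 mm tall; the top rail sits at z = 728 and is 34 mm tall, so the border above the opening is 762 − 728 = 34 mm, matching the stile x-width.


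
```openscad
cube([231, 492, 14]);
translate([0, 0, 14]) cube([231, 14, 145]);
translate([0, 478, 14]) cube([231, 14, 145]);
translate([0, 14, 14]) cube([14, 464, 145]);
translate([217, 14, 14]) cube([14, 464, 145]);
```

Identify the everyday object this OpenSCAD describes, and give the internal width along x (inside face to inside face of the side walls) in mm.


An open box. The internal width is 203 mm.

A 231×492 base slab with four walls standing on it — an open box. The base is 231 mm wide and the walls are 14 mm thick, so the internal width is 231 − 2 × 14 = 203 mm.
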